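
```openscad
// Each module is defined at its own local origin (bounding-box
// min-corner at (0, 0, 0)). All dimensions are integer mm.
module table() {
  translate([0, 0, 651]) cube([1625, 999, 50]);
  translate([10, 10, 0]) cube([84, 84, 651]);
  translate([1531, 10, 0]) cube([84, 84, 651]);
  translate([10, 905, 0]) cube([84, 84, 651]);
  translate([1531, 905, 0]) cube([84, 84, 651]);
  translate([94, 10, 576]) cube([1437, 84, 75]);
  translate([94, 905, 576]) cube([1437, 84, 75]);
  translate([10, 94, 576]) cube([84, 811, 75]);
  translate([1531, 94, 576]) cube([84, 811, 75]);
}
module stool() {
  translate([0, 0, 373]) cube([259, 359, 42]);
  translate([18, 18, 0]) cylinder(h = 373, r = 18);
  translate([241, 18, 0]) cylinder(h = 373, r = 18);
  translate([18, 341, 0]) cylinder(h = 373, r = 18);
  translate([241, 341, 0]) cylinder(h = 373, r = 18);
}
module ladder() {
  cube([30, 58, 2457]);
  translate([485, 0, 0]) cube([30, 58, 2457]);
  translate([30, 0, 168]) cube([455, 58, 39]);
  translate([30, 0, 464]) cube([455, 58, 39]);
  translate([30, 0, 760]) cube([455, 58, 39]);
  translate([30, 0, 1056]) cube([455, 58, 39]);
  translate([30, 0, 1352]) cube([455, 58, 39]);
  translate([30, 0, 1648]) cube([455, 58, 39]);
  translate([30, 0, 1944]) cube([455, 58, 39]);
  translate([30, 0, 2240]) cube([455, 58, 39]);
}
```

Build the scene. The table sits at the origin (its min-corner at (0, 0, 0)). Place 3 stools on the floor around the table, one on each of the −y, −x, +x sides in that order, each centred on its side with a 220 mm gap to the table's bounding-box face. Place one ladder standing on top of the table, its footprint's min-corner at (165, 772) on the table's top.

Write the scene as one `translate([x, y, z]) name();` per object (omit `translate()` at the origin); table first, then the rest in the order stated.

table();
translate([683, -579, 0]) stool();
translate([-479, 320, 0]) stool();
translate([1845, 320, 0]) stool();
translate([165, 772, 701]) ladder();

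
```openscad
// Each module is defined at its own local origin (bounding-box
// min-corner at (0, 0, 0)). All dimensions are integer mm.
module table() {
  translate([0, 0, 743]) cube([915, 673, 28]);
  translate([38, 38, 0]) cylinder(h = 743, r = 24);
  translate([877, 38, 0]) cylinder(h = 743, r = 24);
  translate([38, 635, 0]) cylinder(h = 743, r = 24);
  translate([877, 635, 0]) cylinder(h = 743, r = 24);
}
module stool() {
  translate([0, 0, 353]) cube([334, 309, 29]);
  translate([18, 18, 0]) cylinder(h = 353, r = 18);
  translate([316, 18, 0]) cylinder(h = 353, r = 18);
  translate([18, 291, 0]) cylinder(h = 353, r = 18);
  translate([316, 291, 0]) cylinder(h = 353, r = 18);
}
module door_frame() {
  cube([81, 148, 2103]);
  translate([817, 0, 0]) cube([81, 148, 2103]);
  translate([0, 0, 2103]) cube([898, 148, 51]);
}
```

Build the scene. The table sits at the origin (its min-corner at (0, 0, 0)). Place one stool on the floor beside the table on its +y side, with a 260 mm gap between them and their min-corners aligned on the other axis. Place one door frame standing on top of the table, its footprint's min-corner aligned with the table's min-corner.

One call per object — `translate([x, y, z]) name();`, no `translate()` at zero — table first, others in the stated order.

table();
translate([0, 933, 0]) stool();
translate([0, 0, 771]) door_frame();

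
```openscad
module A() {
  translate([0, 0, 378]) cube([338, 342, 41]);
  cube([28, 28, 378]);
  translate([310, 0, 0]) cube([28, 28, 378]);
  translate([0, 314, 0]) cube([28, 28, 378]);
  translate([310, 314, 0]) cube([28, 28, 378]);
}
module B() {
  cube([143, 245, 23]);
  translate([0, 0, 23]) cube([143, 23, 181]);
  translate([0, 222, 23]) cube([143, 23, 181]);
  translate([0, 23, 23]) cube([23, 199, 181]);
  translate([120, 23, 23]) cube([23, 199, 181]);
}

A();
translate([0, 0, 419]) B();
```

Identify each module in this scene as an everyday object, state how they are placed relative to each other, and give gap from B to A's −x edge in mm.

A is a stool. B is an open box. The open box is on top of the stool. The gap from the open box to the stool's −x edge is 0 mm.

The open box's min-x is at 0; the stool's min-x is 0; gap = 0 mm.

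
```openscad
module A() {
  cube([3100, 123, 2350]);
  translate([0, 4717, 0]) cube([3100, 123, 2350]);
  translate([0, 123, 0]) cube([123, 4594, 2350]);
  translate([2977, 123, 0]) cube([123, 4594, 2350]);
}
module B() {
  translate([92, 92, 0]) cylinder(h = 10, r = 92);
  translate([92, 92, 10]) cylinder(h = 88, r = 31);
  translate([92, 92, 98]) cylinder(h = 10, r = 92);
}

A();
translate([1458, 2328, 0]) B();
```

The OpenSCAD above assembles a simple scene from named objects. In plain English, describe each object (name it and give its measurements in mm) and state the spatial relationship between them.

A is the wall frame of a small rectangular building: four walls, each 2350 mm tall and 123 mm thick, enclosing a footprint 3100 mm (x) by 4840 mm (y) outside-to-outside, with no floor or roof. The front and back walls (the −y and +y sides) span the full width; the two side walls fit between them.

B is a spool: two coaxial disc flanges of radius 92 mm and thickness 10 mm, joined by a core cylinder of radius 31 mm and height 88 mm. The lower flange rests on z = 0 and the three cylinders share a vertical axis.

The spool sits inside the house frame, centred.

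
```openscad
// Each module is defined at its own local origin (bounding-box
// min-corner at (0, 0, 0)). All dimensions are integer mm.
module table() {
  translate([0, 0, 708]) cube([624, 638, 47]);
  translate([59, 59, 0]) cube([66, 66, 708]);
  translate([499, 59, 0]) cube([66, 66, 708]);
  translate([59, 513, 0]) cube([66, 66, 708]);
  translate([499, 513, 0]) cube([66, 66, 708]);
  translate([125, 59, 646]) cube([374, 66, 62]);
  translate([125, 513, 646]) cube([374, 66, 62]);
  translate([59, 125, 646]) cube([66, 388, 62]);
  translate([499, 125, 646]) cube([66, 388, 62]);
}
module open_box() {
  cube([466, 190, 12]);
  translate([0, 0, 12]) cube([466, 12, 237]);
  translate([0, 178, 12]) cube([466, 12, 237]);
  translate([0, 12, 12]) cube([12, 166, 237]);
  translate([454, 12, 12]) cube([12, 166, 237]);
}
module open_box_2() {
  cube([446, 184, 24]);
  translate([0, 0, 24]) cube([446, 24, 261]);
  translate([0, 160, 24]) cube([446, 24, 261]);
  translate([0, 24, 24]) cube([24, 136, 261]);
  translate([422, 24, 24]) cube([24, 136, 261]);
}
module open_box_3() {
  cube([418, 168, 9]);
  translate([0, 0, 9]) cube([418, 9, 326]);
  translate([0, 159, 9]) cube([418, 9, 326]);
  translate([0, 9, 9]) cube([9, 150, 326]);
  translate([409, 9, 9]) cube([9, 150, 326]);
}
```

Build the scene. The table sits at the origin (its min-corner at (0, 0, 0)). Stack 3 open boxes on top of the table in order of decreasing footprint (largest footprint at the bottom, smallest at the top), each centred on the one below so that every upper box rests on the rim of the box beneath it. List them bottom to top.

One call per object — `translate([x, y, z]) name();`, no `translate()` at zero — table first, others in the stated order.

table();
translate([79, 224, 755]) open_box();
translate([89, 227, 1004]) open_box_2();
translate([103, 235, 1289]) open_box_3();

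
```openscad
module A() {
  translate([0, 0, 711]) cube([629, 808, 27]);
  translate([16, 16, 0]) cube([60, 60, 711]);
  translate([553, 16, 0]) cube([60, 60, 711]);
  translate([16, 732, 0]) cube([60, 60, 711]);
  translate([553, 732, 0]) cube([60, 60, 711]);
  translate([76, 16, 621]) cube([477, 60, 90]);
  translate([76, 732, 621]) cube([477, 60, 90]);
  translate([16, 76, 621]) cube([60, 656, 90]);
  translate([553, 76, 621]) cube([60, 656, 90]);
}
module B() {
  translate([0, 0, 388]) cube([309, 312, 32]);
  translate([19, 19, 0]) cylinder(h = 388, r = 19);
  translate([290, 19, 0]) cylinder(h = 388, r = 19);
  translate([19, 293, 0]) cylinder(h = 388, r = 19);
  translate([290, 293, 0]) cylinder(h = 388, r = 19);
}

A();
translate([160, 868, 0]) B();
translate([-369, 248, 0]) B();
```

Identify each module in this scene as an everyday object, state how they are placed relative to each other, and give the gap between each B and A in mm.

Each stool's nearest face is 60 mm from the table's bounding box.

A is a table. B is a stool. Two stools sit around the table at the +y, −x sides. The gap between each stool and the table is 60 mm.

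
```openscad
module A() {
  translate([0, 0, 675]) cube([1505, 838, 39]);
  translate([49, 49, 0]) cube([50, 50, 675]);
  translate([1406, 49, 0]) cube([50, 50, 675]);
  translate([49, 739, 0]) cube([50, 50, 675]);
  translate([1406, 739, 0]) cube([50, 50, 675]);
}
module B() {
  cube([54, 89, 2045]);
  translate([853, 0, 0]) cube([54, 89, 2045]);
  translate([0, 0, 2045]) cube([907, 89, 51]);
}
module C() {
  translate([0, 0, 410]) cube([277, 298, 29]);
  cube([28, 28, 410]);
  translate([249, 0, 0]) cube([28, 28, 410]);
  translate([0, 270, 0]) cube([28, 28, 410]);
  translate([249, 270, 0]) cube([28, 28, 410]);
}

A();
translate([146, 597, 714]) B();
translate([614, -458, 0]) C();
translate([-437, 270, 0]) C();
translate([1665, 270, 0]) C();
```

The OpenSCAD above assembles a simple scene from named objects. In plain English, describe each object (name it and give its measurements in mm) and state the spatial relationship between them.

A is a table: top 1505 mm (x) × 838 mm (y), 39 mm thick, upper face at z = 714 mm, on four 50×50 mm square legs, each inset 49 mm from the nearest pair of top edges, running from z = 0 to the bottom of the top.

B is a door frame. The clear opening is 799 mm wide and 2045 mm high. Two 54 mm wide jambs, 89 mm deep, stand either side of the opening from the floor to the top of the opening. A 51 mm thick head sits across the top of both jambs, spanning the full outside width of the frame.

C is a four-legged stool. The seat is 277×298 mm, 29 mm thick, top at z = 439 mm. It stands on four square legs, each 28×28 mm in cross-section, from z = 0 to the seat underside, each flush with a corner of the seat.

The door frame is on top of the table. Three stools sit around the table at the −y, −x, +x sides.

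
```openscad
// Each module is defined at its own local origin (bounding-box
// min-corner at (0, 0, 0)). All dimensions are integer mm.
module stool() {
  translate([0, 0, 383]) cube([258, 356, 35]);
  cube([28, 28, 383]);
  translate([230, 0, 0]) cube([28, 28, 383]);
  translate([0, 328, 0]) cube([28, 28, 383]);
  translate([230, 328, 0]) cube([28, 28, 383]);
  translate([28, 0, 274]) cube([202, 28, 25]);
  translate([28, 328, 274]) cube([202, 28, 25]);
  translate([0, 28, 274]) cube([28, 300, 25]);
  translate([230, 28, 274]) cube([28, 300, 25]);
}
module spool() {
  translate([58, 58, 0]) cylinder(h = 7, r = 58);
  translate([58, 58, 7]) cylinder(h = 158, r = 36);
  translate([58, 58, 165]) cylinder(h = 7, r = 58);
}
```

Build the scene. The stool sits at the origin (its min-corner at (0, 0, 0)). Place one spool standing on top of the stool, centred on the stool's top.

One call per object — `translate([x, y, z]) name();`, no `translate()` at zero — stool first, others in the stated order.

stool();
translate([71, 120, 418]) spool();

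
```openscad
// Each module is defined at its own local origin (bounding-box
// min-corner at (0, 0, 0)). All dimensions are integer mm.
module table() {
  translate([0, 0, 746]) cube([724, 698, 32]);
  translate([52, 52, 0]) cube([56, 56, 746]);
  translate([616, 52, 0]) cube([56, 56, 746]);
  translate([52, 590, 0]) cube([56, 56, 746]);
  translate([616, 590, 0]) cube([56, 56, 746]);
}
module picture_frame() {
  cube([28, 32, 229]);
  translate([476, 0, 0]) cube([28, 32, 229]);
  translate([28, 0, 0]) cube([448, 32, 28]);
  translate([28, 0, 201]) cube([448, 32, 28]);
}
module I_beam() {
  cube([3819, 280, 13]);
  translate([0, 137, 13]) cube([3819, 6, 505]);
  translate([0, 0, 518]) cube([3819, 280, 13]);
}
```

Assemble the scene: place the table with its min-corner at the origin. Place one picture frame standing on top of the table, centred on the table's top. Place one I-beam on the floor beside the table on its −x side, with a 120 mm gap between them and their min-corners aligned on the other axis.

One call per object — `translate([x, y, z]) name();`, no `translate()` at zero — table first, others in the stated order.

table();
translate([110, 333, 778]) picture_frame();
translate([-3939, 0, 0]) I_beam();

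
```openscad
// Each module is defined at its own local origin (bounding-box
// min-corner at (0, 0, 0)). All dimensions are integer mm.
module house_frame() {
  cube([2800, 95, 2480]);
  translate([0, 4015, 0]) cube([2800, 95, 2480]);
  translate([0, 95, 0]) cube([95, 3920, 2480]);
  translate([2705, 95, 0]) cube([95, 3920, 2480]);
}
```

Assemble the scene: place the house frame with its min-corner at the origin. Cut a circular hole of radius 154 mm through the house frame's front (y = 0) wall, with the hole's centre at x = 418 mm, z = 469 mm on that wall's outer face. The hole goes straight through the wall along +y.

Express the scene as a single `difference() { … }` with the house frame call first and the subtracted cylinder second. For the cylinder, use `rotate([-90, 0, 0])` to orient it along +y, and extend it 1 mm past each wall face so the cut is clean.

difference() {
  house_frame();
  translate([418, -1, 469]) rotate([-90, 0, 0]) cylinder(h = 97, r = 154);
}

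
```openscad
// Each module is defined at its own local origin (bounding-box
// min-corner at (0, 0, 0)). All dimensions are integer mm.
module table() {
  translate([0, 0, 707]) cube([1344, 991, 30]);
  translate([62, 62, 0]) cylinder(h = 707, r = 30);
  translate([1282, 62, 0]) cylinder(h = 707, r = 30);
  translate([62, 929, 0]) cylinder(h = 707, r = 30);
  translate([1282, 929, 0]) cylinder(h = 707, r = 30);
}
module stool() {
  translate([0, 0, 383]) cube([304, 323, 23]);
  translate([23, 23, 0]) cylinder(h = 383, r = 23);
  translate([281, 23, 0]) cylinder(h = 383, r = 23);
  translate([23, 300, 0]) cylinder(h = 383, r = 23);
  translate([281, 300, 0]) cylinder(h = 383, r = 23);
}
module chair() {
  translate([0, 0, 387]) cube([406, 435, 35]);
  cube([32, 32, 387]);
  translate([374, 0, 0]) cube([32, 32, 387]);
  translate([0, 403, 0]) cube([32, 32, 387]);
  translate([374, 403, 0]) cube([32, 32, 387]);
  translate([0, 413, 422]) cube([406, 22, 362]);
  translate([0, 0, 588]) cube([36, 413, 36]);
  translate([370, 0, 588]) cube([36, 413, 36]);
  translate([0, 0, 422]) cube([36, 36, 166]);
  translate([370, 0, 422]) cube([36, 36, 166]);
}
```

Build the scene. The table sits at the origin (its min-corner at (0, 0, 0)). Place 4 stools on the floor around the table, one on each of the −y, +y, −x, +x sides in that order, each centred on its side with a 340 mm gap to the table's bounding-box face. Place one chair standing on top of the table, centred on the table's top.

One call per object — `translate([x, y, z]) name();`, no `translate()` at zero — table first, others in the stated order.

table();
translate([520, -663, 0]) stool();
translate([520, 1331, 0]) stool();
translate([-644, 334, 0]) stool();
translate([1684, 334, 0]) stool();
translate([469, 278, 737]) chair();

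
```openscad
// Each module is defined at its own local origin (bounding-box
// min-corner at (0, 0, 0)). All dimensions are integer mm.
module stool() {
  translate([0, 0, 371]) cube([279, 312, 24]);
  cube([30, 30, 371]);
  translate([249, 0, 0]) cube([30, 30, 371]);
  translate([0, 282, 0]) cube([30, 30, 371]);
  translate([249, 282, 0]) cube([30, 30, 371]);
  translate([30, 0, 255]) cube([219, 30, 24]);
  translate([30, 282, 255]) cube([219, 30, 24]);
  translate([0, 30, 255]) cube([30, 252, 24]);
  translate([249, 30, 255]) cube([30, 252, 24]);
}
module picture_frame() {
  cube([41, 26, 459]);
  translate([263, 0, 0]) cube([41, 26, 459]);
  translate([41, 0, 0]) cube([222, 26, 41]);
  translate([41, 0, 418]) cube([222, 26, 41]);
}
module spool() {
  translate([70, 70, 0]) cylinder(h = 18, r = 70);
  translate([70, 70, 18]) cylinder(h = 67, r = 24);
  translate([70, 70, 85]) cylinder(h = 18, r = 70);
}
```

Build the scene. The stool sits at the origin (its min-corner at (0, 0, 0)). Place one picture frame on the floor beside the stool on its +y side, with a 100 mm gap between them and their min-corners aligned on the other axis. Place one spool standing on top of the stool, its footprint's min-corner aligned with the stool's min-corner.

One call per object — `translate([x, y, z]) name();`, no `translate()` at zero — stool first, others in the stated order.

stool();
translate([0, 412, 0]) picture_frame();
translate([0, 0, 395]) spool();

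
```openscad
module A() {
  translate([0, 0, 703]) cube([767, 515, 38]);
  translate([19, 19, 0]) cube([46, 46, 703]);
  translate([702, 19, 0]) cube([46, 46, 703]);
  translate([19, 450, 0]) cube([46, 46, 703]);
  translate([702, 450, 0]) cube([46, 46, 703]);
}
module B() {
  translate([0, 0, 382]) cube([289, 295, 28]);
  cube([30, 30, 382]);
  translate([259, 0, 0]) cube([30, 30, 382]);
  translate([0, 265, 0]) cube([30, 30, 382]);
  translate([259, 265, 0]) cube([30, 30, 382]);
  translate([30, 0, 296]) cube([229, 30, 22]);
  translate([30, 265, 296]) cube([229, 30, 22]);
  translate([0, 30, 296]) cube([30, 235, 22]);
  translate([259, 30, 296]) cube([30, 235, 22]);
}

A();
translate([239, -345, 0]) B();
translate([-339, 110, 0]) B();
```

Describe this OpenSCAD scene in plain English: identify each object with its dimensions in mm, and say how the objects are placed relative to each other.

A is a rectangular dining table. The top is 767×515×38 mm with its upper surface at z = 741 mm. It stands on four 46×46 mm square legs, each inset 19 mm from the nearest pair of top edges, running from the floor to the underside of the top.

B is a four-legged stool. The seat is a 289×295×28 mm slab whose top surface is at z = 410 mm; four square legs, each 30×30 mm in cross-section, run from the floor (z = 0) to the underside of the seat, each flush with a corner of the seat. Four stretchers, 30 mm wide and 22 mm tall, connect adjacent legs with their undersides at z = 296 mm, each running between the inner faces of the legs it joins and aligned with the legs' outer faces on the other axis.

Two stools sit around the table at the −y, −x sides.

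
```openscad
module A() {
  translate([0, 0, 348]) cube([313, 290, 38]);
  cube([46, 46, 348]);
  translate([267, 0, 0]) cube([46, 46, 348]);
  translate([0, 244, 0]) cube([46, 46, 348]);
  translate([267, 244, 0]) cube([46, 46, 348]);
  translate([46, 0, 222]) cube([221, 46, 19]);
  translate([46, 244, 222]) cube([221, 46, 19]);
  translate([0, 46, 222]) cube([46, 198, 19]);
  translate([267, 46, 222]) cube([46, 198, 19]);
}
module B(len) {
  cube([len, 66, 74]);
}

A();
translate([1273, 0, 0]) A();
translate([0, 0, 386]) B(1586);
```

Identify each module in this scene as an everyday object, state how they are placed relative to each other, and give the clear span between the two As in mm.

Second stool starts at x = 1273; first ends at x = 313; clear span = 1273 − 313 = 960 mm.

A is a stool. B is a beam. A beam spans the tops of two stools. The clear span between the two stools is 960 mm.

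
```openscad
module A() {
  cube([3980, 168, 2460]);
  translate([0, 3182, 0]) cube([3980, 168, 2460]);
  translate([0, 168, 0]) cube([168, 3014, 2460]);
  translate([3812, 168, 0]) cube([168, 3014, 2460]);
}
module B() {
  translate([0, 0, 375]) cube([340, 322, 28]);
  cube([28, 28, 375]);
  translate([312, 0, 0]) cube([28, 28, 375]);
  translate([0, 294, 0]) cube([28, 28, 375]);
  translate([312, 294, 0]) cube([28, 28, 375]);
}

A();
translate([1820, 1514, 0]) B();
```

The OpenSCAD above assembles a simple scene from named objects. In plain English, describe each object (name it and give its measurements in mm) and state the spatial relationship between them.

A is a box-shaped house frame (walls only): outside footprint 3980×3350 mm, wall height 2460 mm, wall thickness 168 mm. The two y-facing walls run the full x-width; the two x-facing walls fit between the inner faces of the y-facing walls.

B is a four-legged stool. The seat is a 340×322×28 mm slab whose top surface is at z = 403 mm; four square legs, each 28×28 mm in cross-section, run from the floor (z = 0) to the underside of the seat, each flush with a corner of the seat.

The stool sits inside the house frame, centred.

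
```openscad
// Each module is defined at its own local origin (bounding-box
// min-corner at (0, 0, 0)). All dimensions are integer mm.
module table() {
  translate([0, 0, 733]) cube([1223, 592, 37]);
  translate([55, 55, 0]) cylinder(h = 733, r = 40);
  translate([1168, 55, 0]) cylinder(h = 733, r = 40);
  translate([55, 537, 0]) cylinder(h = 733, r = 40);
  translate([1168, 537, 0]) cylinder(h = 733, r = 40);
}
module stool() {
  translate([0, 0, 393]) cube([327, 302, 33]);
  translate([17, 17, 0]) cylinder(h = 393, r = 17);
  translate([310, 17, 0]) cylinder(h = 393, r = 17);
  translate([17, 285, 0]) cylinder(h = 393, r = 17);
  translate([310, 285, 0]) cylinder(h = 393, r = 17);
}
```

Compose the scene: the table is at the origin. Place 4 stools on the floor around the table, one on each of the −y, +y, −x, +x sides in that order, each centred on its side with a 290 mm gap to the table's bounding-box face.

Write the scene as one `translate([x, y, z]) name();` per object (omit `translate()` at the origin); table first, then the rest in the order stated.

table();
translate([448, -592, 0]) stool();
translate([448, 882, 0]) stool();
translate([-617, 145, 0]) stool();
translate([1513, 145, 0]) stool();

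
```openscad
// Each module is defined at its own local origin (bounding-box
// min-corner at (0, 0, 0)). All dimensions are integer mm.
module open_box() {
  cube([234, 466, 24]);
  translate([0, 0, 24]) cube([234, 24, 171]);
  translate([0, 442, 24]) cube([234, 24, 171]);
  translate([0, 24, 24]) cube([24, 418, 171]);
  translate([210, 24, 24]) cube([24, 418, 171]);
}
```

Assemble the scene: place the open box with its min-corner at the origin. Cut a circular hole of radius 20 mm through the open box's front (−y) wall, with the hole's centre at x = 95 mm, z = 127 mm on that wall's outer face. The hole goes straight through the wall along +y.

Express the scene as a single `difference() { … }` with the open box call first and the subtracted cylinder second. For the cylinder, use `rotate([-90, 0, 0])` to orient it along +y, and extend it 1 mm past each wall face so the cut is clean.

difference() {
  open_box();
  translate([95, -1, 127]) rotate([-90, 0, 0]) cylinder(h = 26, r = 20);
}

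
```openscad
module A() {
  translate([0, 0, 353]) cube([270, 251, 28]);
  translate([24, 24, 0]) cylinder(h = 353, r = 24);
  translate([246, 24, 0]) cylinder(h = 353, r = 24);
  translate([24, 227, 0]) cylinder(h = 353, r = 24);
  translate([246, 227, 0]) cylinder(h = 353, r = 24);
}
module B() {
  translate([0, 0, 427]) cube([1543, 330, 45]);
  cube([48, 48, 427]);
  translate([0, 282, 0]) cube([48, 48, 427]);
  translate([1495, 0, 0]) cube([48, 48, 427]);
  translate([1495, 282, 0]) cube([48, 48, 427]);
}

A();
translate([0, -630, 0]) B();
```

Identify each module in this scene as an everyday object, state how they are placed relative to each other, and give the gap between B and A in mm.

A is a stool. B is a bench. The bench is on the floor beside the stool on its −y side. The gap between the bench and the stool is 300 mm.

The bench's nearest face is 300 mm from the stool's −y face.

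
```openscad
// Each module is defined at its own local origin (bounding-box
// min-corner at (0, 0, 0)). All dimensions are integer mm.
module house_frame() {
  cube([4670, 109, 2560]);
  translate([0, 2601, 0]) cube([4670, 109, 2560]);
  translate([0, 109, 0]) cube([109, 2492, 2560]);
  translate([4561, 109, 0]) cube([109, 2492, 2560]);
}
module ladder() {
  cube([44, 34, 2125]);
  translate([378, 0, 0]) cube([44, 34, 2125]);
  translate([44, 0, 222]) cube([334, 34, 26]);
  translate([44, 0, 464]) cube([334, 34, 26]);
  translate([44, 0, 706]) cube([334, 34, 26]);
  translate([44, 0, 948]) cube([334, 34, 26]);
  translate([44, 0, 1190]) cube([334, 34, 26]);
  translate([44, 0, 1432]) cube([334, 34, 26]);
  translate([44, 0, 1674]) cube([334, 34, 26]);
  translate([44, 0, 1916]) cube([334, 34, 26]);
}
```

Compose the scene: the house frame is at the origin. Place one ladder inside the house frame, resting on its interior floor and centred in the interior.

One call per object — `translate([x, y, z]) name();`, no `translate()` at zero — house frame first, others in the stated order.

house_frame();
translate([2124, 1338, 0]) ladder();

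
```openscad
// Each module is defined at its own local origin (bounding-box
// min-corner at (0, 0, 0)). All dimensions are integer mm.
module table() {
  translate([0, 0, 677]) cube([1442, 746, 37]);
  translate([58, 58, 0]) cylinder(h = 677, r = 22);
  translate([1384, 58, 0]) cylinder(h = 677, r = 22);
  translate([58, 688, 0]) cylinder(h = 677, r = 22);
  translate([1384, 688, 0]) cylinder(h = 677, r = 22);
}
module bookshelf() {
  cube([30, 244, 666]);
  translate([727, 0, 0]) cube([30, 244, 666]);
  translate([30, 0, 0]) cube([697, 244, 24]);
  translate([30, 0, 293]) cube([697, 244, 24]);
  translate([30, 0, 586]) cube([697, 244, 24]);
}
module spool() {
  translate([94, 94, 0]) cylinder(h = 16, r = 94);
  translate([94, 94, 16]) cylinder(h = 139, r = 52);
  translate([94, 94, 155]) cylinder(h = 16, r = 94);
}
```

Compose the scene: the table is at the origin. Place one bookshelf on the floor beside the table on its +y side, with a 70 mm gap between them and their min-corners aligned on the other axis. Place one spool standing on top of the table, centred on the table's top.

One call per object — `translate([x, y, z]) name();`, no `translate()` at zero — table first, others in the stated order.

table();
translate([0, 816, 0]) bookshelf();
translate([627, 279, 714]) spool();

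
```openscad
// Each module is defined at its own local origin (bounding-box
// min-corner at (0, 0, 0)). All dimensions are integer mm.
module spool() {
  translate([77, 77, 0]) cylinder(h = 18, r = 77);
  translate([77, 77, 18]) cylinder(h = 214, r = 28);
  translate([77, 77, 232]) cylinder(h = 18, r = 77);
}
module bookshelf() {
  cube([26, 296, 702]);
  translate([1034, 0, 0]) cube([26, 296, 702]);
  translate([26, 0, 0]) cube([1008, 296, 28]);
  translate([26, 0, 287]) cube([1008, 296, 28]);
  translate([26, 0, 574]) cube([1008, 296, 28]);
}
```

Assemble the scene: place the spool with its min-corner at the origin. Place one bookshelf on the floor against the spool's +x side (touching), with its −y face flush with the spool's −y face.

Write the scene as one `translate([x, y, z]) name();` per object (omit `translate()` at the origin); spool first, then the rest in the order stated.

spool();
translate([154, 0, 0]) bookshelf();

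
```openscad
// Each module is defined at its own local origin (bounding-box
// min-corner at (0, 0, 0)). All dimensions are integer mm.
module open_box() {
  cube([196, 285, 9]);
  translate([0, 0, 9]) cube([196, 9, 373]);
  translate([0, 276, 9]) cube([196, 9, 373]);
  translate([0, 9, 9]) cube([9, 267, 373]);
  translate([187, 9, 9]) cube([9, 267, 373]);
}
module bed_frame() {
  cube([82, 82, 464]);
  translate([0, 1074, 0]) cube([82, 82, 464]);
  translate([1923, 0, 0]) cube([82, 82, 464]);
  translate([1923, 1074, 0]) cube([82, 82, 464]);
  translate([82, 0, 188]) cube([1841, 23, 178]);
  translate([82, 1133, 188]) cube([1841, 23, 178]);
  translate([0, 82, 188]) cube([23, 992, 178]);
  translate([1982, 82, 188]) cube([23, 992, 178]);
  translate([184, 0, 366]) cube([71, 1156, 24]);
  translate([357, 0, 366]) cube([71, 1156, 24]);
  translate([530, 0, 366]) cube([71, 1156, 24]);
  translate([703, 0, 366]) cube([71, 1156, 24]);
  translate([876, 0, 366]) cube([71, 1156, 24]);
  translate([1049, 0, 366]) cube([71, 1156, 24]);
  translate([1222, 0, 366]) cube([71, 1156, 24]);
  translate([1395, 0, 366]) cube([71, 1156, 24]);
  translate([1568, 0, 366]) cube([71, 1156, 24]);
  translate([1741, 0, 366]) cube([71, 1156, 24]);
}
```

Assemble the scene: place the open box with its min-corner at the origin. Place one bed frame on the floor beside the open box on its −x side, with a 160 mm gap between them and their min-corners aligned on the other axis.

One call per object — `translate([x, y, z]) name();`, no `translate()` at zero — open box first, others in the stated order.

open_box();
translate([-2165, 0, 0]) bed_frame();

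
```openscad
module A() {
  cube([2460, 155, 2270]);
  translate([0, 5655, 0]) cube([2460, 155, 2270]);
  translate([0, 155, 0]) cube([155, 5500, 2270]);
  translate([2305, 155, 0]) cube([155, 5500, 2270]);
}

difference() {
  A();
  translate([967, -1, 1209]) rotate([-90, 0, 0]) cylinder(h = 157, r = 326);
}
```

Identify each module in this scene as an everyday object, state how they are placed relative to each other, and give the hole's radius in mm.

A is a house frame. The house frame has a circular hole through its front wall. The hole's radius is 326 mm.

The subtracted cylinder has r = 326 mm.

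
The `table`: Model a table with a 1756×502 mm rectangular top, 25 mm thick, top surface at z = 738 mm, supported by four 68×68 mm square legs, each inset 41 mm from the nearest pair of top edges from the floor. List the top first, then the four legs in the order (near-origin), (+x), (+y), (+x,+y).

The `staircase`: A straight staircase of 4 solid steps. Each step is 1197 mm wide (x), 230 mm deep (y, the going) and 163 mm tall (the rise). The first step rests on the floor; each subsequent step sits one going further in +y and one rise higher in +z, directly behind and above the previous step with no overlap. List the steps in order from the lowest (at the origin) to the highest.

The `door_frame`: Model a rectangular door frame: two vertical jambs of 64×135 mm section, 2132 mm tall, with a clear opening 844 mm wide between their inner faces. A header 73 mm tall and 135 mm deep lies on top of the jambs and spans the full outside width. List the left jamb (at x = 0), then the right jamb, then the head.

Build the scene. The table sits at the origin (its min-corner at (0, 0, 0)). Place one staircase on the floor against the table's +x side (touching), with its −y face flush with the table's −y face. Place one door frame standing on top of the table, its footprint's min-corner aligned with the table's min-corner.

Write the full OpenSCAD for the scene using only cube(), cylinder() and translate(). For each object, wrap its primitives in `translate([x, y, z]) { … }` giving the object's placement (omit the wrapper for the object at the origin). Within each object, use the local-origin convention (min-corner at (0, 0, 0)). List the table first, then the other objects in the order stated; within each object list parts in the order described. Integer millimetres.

translate([0, 0, 713]) cube([1756, 502, 25]);
translate([41, 41, 0]) cube([68, 68, 713]);
translate([1647, 41, 0]) cube([68, 68, 713]);
translate([41, 393, 0]) cube([68, 68, 713]);
translate([1647, 393, 0]) cube([68, 68, 713]);
translate([1756, 0, 0]) {
  cube([1197, 230, 163]);
  translate([0, 230, 163]) cube([1197, 230, 163]);
  translate([0, 460, 326]) cube([1197, 230, 163]);
  translate([0, 690, 489]) cube([1197, 230, 163]);
}
translate([0, 0, 738]) {
  cube([64, 135, 2132]);
  translate([908, 0, 0]) cube([64, 135, 2132]);
  translate([0, 0, 2132]) cube([972, 135, 73]);
}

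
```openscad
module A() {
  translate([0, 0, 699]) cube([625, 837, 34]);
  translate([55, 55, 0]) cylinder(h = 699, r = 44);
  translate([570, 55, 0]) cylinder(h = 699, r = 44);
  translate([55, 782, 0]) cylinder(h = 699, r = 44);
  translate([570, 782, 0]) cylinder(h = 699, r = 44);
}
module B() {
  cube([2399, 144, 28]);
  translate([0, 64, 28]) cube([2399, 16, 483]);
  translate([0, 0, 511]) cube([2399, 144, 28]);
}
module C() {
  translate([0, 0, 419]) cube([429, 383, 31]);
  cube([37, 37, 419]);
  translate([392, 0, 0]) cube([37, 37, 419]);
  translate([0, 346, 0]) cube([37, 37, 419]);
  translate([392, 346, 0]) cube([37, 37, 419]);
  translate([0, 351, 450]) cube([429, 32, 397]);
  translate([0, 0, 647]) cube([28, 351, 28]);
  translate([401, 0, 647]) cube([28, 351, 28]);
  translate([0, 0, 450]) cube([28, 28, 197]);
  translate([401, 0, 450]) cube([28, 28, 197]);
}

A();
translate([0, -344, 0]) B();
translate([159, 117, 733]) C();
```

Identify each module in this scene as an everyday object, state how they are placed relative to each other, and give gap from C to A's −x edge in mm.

A is a table. B is an I-beam. C is a chair. The I-beam is on the floor beside the table on its −y side. The chair is on top of the table. The gap from the chair to the table's −x edge is 159 mm.

The chair's min-x is at 159; the table's min-x is 0; gap = 159 mm.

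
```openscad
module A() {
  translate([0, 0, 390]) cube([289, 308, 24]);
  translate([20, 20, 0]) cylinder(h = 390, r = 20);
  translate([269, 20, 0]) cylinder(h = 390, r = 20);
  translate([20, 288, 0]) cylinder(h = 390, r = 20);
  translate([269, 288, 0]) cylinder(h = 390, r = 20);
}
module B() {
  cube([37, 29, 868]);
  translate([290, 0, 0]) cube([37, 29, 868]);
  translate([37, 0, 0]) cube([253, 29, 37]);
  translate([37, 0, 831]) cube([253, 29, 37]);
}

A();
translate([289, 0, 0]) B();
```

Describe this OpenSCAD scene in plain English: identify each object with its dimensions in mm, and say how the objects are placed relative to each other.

A is a four-legged stool. The seat is 289×308 mm, 24 mm thick, top at z = 414 mm. It stands on four round legs, each 40 mm in diameter, from z = 0 to the seat underside, each leg's axis is inset half a diameter from the nearest pair of seat edges (so the leg's bounding box is flush with the corner).

B is a rectangular picture frame lying in the x–z plane (depth along y). The opening is 253 mm wide (x) by 794 mm tall (z), surrounded by a border 37 mm wide on all four sides. The frame is 29 mm deep and is made of two full-height vertical stiles with two horizontal rails fitted between them.

The picture frame is against the stool's +x side, with their −y faces flush.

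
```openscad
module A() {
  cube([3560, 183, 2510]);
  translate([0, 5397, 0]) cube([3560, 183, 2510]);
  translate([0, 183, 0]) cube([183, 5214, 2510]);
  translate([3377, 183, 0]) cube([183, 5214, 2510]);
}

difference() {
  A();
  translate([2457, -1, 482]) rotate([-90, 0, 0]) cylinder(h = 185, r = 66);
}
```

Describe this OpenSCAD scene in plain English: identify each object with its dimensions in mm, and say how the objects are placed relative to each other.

A is a box-shaped house frame (walls only): outside footprint 3560×5580 mm, wall height 2510 mm, wall thickness 183 mm. The two y-facing walls run the full x-width; the two x-facing walls fit between the inner faces of the y-facing walls.

The house frame has a circular hole of radius 66 mm through its front wall, centred at (x = 2457, z = 482).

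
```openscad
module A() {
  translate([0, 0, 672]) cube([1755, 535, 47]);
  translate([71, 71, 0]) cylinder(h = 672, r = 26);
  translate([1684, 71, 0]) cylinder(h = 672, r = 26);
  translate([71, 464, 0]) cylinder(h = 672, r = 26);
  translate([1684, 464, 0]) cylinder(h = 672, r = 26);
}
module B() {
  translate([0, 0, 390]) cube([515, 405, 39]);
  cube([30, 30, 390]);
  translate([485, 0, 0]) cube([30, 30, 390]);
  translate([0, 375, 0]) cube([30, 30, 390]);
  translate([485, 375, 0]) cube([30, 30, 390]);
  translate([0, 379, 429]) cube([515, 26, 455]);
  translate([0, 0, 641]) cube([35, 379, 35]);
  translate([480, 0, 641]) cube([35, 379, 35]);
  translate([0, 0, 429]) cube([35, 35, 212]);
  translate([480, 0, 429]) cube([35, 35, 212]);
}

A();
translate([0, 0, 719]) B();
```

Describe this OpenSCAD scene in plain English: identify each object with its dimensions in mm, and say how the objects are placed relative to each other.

A is a table with a 1755×535 mm rectangular top, 47 mm thick, top surface at z = 719 mm, supported by four round legs of 52 mm diameter, each leg's bounding box inset 45 mm from the nearest pair of top edges, running from the floor.

B is a chair. The seat is a 515×405×39 mm slab with its top at z = 429 mm, on four 30×30 mm corner legs (flush with the seat edges, standing on z = 0). A flat backrest 26 mm thick, 455 mm tall, spans the full seat width and rises from the seat top along its +y edge, rear face flush with the rear of the seat. Two armrests of 35×35 mm section run along each side from the seat's front edge to the front of the backrest, top faces 247 mm above the seat top and outer faces flush with the seat's x-edges; a 35×35 mm post under the front of each armrest stands on the seat at the front corner.

The chair is on top of the table.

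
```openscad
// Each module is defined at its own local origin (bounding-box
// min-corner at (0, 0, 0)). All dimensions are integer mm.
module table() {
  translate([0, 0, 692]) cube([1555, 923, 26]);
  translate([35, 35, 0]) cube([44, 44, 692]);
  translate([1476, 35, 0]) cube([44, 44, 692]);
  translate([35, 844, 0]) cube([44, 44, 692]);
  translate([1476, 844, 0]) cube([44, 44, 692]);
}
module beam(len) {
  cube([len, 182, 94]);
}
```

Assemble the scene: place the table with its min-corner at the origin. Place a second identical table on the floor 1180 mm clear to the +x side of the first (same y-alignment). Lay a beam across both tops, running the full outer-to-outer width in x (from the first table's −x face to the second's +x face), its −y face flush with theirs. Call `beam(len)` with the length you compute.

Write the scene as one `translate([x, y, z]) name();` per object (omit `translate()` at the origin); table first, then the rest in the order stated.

table();
translate([2735, 0, 0]) table();
translate([0, 0, 718]) beam(4290);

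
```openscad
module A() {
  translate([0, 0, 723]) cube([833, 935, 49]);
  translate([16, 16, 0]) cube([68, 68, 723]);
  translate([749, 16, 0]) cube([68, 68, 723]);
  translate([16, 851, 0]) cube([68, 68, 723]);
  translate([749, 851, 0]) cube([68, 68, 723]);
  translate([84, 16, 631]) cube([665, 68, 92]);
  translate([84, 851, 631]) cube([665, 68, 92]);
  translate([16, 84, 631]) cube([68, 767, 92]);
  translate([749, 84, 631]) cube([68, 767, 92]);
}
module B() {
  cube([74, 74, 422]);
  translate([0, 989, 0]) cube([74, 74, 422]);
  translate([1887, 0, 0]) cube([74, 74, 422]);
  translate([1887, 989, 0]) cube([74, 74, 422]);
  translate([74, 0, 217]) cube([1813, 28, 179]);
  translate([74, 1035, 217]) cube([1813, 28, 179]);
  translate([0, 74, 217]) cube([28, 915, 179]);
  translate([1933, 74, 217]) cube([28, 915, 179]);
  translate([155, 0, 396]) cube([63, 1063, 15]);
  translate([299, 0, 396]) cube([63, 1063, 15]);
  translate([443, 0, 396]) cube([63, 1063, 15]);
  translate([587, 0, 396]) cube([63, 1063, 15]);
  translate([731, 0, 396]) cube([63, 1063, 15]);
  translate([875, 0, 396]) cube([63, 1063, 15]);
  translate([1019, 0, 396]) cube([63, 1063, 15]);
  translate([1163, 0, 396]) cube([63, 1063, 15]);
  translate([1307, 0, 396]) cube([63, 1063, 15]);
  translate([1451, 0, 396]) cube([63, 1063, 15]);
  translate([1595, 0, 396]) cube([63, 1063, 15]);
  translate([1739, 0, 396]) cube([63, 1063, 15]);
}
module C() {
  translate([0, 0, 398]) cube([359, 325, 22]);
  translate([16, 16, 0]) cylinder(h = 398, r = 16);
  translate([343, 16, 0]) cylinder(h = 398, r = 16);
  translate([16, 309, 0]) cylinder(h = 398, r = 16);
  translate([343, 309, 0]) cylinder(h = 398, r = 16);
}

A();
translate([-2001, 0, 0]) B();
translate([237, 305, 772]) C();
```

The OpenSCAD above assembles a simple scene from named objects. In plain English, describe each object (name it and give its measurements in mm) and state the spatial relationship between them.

A is a table with a 833×935 mm rectangular top, 49 mm thick, top surface at z = 772 mm, supported by four 68×68 mm square legs, each inset 16 mm from the nearest pair of top edges, running from the floor. Four apron rails, 68 mm thick and 92 mm tall, run between adjacent legs with their top edges flush with the underside of the top and their outer faces flush with the legs' outer faces.

B is a bed frame 1961 mm long (x) by 1063 mm wide (y). Four 74×74 mm corner posts, 422 mm tall, at the corners of the footprint. Four rails of 28 mm thickness and 179 mm height run between adjacent posts with their undersides at z = 217 mm, their outer faces flush with the outside of the frame (the two x-running rails run between the posts' inner faces; the two y-running rails run between the posts' inner faces). 12 slats, each 63 mm wide (x) and 15 mm thick, lie across the top of the two x-running rails, running the full 1063 mm width of the frame in y; the slats are evenly spaced along x between the inner faces of the end posts with equal gaps (rounded down to the nearest mm) at the −x end and between each pair — any rounding remainder accumulates at the +x end.

C is a four-legged stool. The seat is a 359×325×22 mm slab whose top surface is at z = 420 mm; four round legs, each 32 mm in diameter, run from the floor (z = 0) to the underside of the seat, each leg's axis is inset half a diameter from the nearest pair of seat edges (so the leg's bounding box is flush with the corner).

The bed frame is on the floor beside the table on its −x side. The stool is on top of the table, centred.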